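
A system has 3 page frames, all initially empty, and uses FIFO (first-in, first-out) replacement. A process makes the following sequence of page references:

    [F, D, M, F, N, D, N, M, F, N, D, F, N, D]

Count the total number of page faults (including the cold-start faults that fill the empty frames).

F → fault, frames (F)
D → fault, frames (F D)
M → fault, frames (F D M)
F → hit
N → fault, evict F, frames (D M N)
D → hit
N → hit
M → hit
F → fault, evict D, frames (M N F)
N → hit
D → fault, evict M, frames (N F D)
F → hit
N → hit
D → hit
Page faults: 6.

6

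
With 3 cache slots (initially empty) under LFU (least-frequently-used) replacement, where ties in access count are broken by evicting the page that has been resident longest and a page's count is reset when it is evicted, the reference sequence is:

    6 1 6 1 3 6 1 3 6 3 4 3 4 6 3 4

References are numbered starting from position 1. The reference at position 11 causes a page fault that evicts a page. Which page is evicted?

pos 1: 6 -> fault, frames [6]
pos 2: 1 -> fault, frames [6, 1]
pos 3: 6 -> hit
pos 4: 1 -> hit
pos 5: 3 -> fault, frames [6, 1, 3]
pos 6: 6 -> hit
pos 7: 1 -> hit
pos 8: 3 -> hit
pos 9: 6 -> hit
pos 10: 3 -> hit
pos 11: 4 -> fault, evict 1, frames [6, 3, 4]
At position 11, page 1 is evicted.

1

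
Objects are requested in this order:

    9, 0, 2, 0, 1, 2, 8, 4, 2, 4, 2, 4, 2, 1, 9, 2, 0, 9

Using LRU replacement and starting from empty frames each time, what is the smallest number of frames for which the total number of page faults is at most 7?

f=1: 18 faults
f=2: 13 faults
f=3: 9 faults
f=4: 8 faults
f=5: 8 faults
f=6: 6 faults
Smallest f with faults ≤ 7 is 6.

6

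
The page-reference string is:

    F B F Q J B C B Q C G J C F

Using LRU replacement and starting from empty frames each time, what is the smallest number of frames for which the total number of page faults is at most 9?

f=1: 14 faults
f=2: 12 faults
f=3: 10 faults
f=4: 8 faults
f=5: 7 faults
f=6: 6 faults
Smallest f with faults ≤ 9 is 4.

4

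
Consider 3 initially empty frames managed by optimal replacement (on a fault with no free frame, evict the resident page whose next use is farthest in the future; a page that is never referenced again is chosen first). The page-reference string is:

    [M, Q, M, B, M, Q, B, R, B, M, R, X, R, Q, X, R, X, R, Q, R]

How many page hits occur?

14

M → miss, frames [M]
Q → miss, frames [M, Q]
M → hit
B → miss, frames [M, Q, B]
M → hit
Q → hit
B → hit
R → miss, evict Q, frames [M, B, R]
B → hit
M → hit
R → hit
X → miss, evict B, frames [M, R, X]
R → hit
Q → miss, evict M, frames [R, X, Q]
X → hit
R → hit
X → hit
R → hit
Q → hit
R → hit
Hits: 14.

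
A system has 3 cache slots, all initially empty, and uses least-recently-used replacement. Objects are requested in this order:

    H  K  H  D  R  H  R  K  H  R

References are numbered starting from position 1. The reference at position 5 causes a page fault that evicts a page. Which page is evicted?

K

pos 1: H → miss, frames [H]
pos 2: K → miss, frames [H, K]
pos 3: H → hit
pos 4: D → miss, frames [K, H, D]
pos 5: R → miss, evict K, frames [H, D, R]
At position 5, page K is evicted.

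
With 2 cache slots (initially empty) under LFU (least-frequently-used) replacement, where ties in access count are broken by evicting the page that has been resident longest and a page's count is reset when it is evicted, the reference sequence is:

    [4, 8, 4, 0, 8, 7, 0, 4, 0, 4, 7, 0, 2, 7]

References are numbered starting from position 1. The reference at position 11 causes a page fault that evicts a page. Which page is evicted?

0

pos 1: 4 → fault, frames {4}
pos 2: 8 → fault, frames {4,8}
pos 3: 4 → hit
pos 4: 0 → fault, evict 8, frames {4,0}
pos 5: 8 → fault, evict 0, frames {4,8}
pos 6: 7 → fault, evict 8, frames {4,7}
pos 7: 0 → fault, evict 7, frames {4,0}
pos 8: 4 → hit
pos 9: 0 → hit
pos 10: 4 → hit
pos 11: 7 → fault, evict 0, frames {4,7}
At position 11, page 0 is evicted.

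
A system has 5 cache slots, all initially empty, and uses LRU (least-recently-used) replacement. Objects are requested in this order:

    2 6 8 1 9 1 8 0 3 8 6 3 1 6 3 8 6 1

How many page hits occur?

10

2: fault, frames (2)
6: fault, frames (2 6)
8: fault, frames (2 6 8)
1: fault, frames (2 6 8 1)
9: fault, frames (2 6 8 1 9)
1: hit
8: hit
0: fault, evict 2, frames (6 9 1 8 0)
3: fault, evict 6, frames (9 1 8 0 3)
8: hit
6: fault, evict 9, frames (1 0 3 8 6)
3: hit
1: hit
6: hit
3: hit
8: hit
6: hit
1: hit
Hits: 10.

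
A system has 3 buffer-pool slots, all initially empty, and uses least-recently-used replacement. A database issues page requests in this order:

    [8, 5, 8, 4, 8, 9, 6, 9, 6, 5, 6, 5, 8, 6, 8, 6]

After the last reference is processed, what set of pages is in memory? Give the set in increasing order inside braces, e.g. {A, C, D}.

8 -> miss, frames {8}
5 -> miss, frames {8,5}
8 -> hit
4 -> miss, frames {5,8,4}
8 -> hit
9 -> miss, evict 5, frames {4,8,9}
6 -> miss, evict 4, frames {8,9,6}
9 -> hit
6 -> hit
5 -> miss, evict 8, frames {9,6,5}
6 -> hit
5 -> hit
8 -> miss, evict 9, frames {6,5,8}
6 -> hit
8 -> hit
6 -> hit

{5, 6, 8}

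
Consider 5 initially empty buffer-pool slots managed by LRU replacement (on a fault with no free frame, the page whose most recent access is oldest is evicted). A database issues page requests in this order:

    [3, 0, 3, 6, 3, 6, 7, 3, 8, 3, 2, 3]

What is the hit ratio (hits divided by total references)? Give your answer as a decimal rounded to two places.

0.50

3: miss, frames {3}
0: miss, frames {3,0}
3: hit
6: miss, frames {0,3,6}
3: hit
6: hit
7: miss, frames {0,3,6,7}
3: hit
8: miss, frames {0,6,7,3,8}
3: hit
2: miss, evict 0, frames {6,7,8,3,2}
3: hit
Hits: 6 of 12 references → 6/12 = 0.5000.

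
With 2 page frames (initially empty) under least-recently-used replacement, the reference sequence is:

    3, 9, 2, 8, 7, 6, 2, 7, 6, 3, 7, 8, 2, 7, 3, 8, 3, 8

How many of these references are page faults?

16

3 → miss, frames {3}
9 → miss, frames {3,9}
2 → miss, evict 3, frames {9,2}
8 → miss, evict 9, frames {2,8}
7 → miss, evict 2, frames {8,7}
6 → miss, evict 8, frames {7,6}
2 → miss, evict 7, frames {6,2}
7 → miss, evict 6, frames {2,7}
6 → miss, evict 2, frames {7,6}
3 → miss, evict 7, frames {6,3}
7 → miss, evict 6, frames {3,7}
8 → miss, evict 3, frames {7,8}
2 → miss, evict 7, frames {8,2}
7 → miss, evict 8, frames {2,7}
3 → miss, evict 2, frames {7,3}
8 → miss, evict 7, frames {3,8}
3 → hit
8 → hit
Page faults: 16.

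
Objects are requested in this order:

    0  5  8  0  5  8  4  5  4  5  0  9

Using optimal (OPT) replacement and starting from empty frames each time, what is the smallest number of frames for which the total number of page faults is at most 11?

2

f=1: 12 faults
f=2: 7 faults
f=3: 5 faults
f=4: 5 faults
f=5: 5 faults
Smallest f with faults ≤ 11 is 2.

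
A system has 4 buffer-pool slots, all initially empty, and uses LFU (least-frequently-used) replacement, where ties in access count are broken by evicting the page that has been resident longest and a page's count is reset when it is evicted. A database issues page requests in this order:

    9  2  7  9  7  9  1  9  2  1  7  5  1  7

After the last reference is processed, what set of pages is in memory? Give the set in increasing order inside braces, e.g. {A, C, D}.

9 → miss, frames {9}
2 → miss, frames {9,2}
7 → miss, frames {9,2,7}
9 → hit
7 → hit
9 → hit
1 → miss, frames {9,2,7,1}
9 → hit
2 → hit
1 → hit
7 → hit
5 → miss, evict 2, frames {9,7,1,5}
1 → hit
7 → hit

{1, 5, 7, 9}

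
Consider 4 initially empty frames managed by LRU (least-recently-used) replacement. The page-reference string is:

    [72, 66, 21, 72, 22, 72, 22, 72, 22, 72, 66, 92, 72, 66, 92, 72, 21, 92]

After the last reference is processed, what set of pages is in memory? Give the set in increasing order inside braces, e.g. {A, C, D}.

72 -> miss, frames [72]
66 -> miss, frames [72, 66]
21 -> miss, frames [72, 66, 21]
72 -> hit
22 -> miss, frames [66, 21, 72, 22]
72 -> hit
22 -> hit
72 -> hit
22 -> hit
72 -> hit
66 -> hit
92 -> miss, evict 21, frames [22, 72, 66, 92]
72 -> hit
66 -> hit
92 -> hit
72 -> hit
21 -> miss, evict 22, frames [66, 92, 72, 21]
92 -> hit

{21, 66, 72, 92}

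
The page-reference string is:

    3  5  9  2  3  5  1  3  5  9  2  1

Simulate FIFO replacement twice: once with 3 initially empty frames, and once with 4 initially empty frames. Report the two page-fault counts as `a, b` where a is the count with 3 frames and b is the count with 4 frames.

9, 10

3 frames: F F F F F F F . . F F . → 9 faults.
4 frames: F F F F . . F F F F F F → 10 faults.
10 > 9: adding a frame increased faults — Belady's anomaly.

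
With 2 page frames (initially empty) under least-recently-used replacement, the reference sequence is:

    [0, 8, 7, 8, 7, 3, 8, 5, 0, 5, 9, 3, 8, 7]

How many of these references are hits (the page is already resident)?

3

0: miss, frames (0)
8: miss, frames (0 8)
7: miss, evict 0, frames (8 7)
8: hit
7: hit
3: miss, evict 8, frames (7 3)
8: miss, evict 7, frames (3 8)
5: miss, evict 3, frames (8 5)
0: miss, evict 8, frames (5 0)
5: hit
9: miss, evict 0, frames (5 9)
3: miss, evict 5, frames (9 3)
8: miss, evict 9, frames (3 8)
7: miss, evict 3, frames (8 7)
Hits: 3.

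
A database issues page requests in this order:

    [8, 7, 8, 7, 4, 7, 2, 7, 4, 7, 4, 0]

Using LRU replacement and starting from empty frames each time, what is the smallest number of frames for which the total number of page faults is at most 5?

f=1: 12 faults
f=2: 6 faults
f=3: 5 faults
f=4: 5 faults
f=5: 5 faults
Smallest f with faults ≤ 5 is 3.

3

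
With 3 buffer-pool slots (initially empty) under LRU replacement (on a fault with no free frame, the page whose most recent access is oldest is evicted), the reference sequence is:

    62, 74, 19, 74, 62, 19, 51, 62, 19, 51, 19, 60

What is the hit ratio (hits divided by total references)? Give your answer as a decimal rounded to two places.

62 → miss, frames {62}
74 → miss, frames {62,74}
19 → miss, frames {62,74,19}
74 → hit
62 → hit
19 → hit
51 → miss, evict 74, frames {62,19,51}
62 → hit
19 → hit
51 → hit
19 → hit
60 → miss, evict 62, frames {51,19,60}
Hits: 7 of 12 references → 7/12 = 0.5833.

0.58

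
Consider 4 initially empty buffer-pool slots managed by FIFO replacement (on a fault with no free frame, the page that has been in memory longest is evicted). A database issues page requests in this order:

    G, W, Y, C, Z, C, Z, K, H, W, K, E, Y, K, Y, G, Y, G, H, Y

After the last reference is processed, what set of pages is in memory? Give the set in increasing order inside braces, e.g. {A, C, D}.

{G, H, K, Y}

G -> fault, frames [G]
W -> fault, frames [G, W]
Y -> fault, frames [G, W, Y]
C -> fault, frames [G, W, Y, C]
Z -> fault, evict G, frames [W, Y, C, Z]
C -> hit
Z -> hit
K -> fault, evict W, frames [Y, C, Z, K]
H -> fault, evict Y, frames [C, Z, K, H]
W -> fault, evict C, frames [Z, K, H, W]
K -> hit
E -> fault, evict Z, frames [K, H, W, E]
Y -> fault, evict K, frames [H, W, E, Y]
K -> fault, evict H, frames [W, E, Y, K]
Y -> hit
G -> fault, evict W, frames [E, Y, K, G]
Y -> hit
G -> hit
H -> fault, evict E, frames [Y, K, G, H]
Y -> hit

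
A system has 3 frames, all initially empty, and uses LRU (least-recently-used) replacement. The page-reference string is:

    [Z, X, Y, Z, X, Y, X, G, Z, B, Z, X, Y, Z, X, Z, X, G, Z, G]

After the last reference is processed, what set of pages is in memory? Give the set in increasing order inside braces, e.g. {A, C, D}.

{G, X, Z}

Z -> miss, frames (Z)
X -> miss, frames (Z X)
Y -> miss, frames (Z X Y)
Z -> hit
X -> hit
Y -> hit
X -> hit
G -> miss, evict Z, frames (Y X G)
Z -> miss, evict Y, frames (X G Z)
B -> miss, evict X, frames (G Z B)
Z -> hit
X -> miss, evict G, frames (B Z X)
Y -> miss, evict B, frames (Z X Y)
Z -> hit
X -> hit
Z -> hit
X -> hit
G -> miss, evict Y, frames (Z X G)
Z -> hit
G -> hit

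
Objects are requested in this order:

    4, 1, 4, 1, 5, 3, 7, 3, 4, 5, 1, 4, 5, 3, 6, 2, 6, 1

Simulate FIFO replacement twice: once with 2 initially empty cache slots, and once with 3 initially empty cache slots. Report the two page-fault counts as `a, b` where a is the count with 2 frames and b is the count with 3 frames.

2 frames: F F . . F F F . F F F F F F F F . F → 14 faults.
3 frames: F F . . F F F . F F F . . F F F . F → 12 faults.
12 < 14: adding a frame reduced faults, as is typical.

14, 12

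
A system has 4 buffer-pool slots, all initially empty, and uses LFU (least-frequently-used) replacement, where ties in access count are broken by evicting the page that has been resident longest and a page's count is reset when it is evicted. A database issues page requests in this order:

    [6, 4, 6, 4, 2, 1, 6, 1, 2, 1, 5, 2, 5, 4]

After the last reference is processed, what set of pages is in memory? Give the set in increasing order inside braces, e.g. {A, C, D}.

{1, 2, 4, 6}

6 → fault, frames {6}
4 → fault, frames {6,4}
6 → hit
4 → hit
2 → fault, frames {6,4,2}
1 → fault, frames {6,4,2,1}
6 → hit
1 → hit
2 → hit
1 → hit
5 → fault, evict 4, frames {6,2,1,5}
2 → hit
5 → hit
4 → fault, evict 5, frames {6,2,1,4}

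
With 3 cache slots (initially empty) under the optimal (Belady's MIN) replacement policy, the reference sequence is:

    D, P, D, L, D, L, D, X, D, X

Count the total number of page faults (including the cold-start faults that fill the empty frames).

4

D -> fault, frames (D)
P -> fault, frames (D P)
D -> hit
L -> fault, frames (D P L)
D -> hit
L -> hit
D -> hit
X -> fault, evict L, frames (D P X)
D -> hit
X -> hit
Page faults: 4.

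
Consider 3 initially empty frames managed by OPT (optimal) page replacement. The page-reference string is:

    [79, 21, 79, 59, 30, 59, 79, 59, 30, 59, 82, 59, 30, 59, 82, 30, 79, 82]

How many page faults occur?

6

79 → miss, frames (79)
21 → miss, frames (79 21)
79 → hit
59 → miss, frames (79 21 59)
30 → miss, evict 21, frames (79 59 30)
59 → hit
79 → hit
59 → hit
30 → hit
59 → hit
82 → miss, evict 79, frames (59 30 82)
59 → hit
30 → hit
59 → hit
82 → hit
30 → hit
79 → miss, evict 30, frames (59 82 79)
82 → hit
Page faults: 6.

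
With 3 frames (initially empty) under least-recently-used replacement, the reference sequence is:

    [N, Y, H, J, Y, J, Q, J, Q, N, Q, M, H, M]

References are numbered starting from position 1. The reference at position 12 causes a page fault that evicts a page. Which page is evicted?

J

pos 1: N: miss, frames {N}
pos 2: Y: miss, frames {N,Y}
pos 3: H: miss, frames {N,Y,H}
pos 4: J: miss, evict N, frames {Y,H,J}
pos 5: Y: hit
pos 6: J: hit
pos 7: Q: miss, evict H, frames {Y,J,Q}
pos 8: J: hit
pos 9: Q: hit
pos 10: N: miss, evict Y, frames {J,Q,N}
pos 11: Q: hit
pos 12: M: miss, evict J, frames {N,Q,M}
At position 12, page J is evicted.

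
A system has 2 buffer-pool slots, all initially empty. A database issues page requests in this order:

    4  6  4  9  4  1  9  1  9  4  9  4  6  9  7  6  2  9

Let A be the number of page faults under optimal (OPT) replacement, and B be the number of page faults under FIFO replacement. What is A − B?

-4

Under OPT: F F . F . F . . . F . . F . F . F F → 9 faults.
Under FIFO: F F . F F F F . . F . . F F F F F F → 13 faults.
A − B = 9 − 13 = -4.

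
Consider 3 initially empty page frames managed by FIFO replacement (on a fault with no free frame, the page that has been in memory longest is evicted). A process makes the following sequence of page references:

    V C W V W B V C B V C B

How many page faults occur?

V -> fault, frames {V}
C -> fault, frames {V,C}
W -> fault, frames {V,C,W}
V -> hit
W -> hit
B -> fault, evict V, frames {C,W,B}
V -> fault, evict C, frames {W,B,V}
C -> fault, evict W, frames {B,V,C}
B -> hit
V -> hit
C -> hit
B -> hit
Page faults: 6.

6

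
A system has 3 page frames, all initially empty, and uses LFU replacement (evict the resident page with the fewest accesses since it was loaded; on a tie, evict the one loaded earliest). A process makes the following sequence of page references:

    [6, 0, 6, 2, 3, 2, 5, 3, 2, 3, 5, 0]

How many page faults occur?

8

6 → fault, frames [6]
0 → fault, frames [6, 0]
6 → hit
2 → fault, frames [6, 0, 2]
3 → fault, evict 0, frames [6, 2, 3]
2 → hit
5 → fault, evict 3, frames [6, 2, 5]
3 → fault, evict 5, frames [6, 2, 3]
2 → hit
3 → hit
5 → fault, evict 6, frames [2, 3, 5]
0 → fault, evict 5, frames [2, 3, 0]
Page faults: 8.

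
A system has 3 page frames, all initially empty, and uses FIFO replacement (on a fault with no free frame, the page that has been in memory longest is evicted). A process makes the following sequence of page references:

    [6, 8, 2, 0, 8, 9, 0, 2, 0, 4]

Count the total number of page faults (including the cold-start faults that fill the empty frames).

6 -> miss, frames (6)
8 -> miss, frames (6 8)
2 -> miss, frames (6 8 2)
0 -> miss, evict 6, frames (8 2 0)
8 -> hit
9 -> miss, evict 8, frames (2 0 9)
0 -> hit
2 -> hit
0 -> hit
4 -> miss, evict 2, frames (0 9 4)
Page faults: 6.

6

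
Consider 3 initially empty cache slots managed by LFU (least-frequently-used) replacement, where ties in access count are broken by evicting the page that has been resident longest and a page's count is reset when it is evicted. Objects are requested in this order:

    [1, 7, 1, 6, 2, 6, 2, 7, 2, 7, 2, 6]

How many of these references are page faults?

1 → miss, frames {1}
7 → miss, frames {1,7}
1 → hit
6 → miss, frames {1,7,6}
2 → miss, evict 7, frames {1,6,2}
6 → hit
2 → hit
7 → miss, evict 1, frames {6,2,7}
2 → hit
7 → hit
2 → hit
6 → hit
Page faults: 5.

5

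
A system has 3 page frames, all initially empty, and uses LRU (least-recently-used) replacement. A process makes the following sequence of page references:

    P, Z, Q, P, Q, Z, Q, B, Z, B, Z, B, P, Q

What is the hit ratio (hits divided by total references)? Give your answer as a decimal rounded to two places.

P -> fault, frames [P]
Z -> fault, frames [P, Z]
Q -> fault, frames [P, Z, Q]
P -> hit
Q -> hit
Z -> hit
Q -> hit
B -> fault, evict P, frames [Z, Q, B]
Z -> hit
B -> hit
Z -> hit
B -> hit
P -> fault, evict Q, frames [Z, B, P]
Q -> fault, evict Z, frames [B, P, Q]
Hits: 8 of 14 references → 8/14 = 0.5714.

0.57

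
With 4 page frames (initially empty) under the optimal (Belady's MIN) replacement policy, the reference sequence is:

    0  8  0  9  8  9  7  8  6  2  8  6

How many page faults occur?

0 → fault, frames (0)
8 → fault, frames (0 8)
0 → hit
9 → fault, frames (0 8 9)
8 → hit
9 → hit
7 → fault, frames (0 8 9 7)
8 → hit
6 → fault, evict 7, frames (0 8 9 6)
2 → fault, evict 9, frames (0 8 6 2)
8 → hit
6 → hit
Page faults: 6.

6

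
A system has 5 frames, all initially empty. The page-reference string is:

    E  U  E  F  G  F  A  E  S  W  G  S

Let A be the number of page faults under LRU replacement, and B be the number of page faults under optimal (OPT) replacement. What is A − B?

1

Under LRU: F F . F F . F . F F F . → 8 faults.
Under OPT: F F . F F . F . F F . . → 7 faults.
A − B = 8 − 7 = 1.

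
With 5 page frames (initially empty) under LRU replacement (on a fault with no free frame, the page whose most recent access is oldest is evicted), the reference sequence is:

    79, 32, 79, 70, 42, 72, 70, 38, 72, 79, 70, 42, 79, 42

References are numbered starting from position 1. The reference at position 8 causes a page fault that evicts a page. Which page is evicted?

32

pos 1: 79: fault, frames [79]
pos 2: 32: fault, frames [79, 32]
pos 3: 79: hit
pos 4: 70: fault, frames [32, 79, 70]
pos 5: 42: fault, frames [32, 79, 70, 42]
pos 6: 72: fault, frames [32, 79, 70, 42, 72]
pos 7: 70: hit
pos 8: 38: fault, evict 32, frames [79, 42, 72, 70, 38]
At position 8, page 32 is evicted.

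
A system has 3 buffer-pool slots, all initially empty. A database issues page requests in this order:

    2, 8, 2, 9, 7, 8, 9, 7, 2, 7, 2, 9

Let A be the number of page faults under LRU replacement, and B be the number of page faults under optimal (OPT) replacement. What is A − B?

1

Under LRU: F F . F F F . . F . . . → 6 faults.
Under OPT: F F . F F . . . F . . . → 5 faults.
A − B = 6 − 5 = 1.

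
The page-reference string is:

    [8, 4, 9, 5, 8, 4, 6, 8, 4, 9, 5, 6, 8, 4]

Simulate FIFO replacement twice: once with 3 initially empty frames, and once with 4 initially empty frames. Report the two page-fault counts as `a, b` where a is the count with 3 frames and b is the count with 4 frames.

11, 12

3 frames: F F F F F F F . . F F . F F → 11 faults.
4 frames: F F F F . . F F F F F F F F → 12 faults.
12 > 11: adding a frame increased faults — Belady's anomaly.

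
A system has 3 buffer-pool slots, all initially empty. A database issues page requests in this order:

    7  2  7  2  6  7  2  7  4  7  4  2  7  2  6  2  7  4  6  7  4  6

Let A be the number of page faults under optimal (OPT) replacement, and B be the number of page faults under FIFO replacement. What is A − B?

-3

Under OPT: F F . . F . . . F . . . . . F . . F . . . . → 6 faults.
Under FIFO: F F . . F . . . F F . F . . F . . F . F . . → 9 faults.
A − B = 6 − 9 = -3.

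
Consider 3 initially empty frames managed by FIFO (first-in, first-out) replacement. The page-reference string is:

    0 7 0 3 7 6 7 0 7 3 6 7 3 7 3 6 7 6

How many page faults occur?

0 -> miss, frames [0]
7 -> miss, frames [0, 7]
0 -> hit
3 -> miss, frames [0, 7, 3]
7 -> hit
6 -> miss, evict 0, frames [7, 3, 6]
7 -> hit
0 -> miss, evict 7, frames [3, 6, 0]
7 -> miss, evict 3, frames [6, 0, 7]
3 -> miss, evict 6, frames [0, 7, 3]
6 -> miss, evict 0, frames [7, 3, 6]
7 -> hit
3 -> hit
7 -> hit
3 -> hit
6 -> hit
7 -> hit
6 -> hit
Page faults: 8.

8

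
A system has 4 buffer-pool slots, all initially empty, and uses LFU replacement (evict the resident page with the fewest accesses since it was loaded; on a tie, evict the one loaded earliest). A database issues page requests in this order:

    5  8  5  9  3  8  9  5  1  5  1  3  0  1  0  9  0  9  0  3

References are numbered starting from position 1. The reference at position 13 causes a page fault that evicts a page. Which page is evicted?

pos 1: 5 -> fault, frames (5)
pos 2: 8 -> fault, frames (5 8)
pos 3: 5 -> hit
pos 4: 9 -> fault, frames (5 8 9)
pos 5: 3 -> fault, frames (5 8 9 3)
pos 6: 8 -> hit
pos 7: 9 -> hit
pos 8: 5 -> hit
pos 9: 1 -> fault, evict 3, frames (5 8 9 1)
pos 10: 5 -> hit
pos 11: 1 -> hit
pos 12: 3 -> fault, evict 8, frames (5 9 1 3)
pos 13: 0 -> fault, evict 3, frames (5 9 1 0)
At position 13, page 3 is evicted.

3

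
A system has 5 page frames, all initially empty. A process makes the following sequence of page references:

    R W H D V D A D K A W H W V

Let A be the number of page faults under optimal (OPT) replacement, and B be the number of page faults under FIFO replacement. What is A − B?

-2

Under OPT: F F F F F . F . F . . . . . → 7 faults.
Under FIFO: F F F F F . F . F . F F . . → 9 faults.
A − B = 7 − 9 = -2.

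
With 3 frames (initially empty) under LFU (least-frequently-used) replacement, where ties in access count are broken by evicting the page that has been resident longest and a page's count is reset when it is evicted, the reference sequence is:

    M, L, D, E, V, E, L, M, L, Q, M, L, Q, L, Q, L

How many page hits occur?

6

M → miss, frames {M}
L → miss, frames {M,L}
D → miss, frames {M,L,D}
E → miss, evict M, frames {L,D,E}
V → miss, evict L, frames {D,E,V}
E → hit
L → miss, evict D, frames {E,V,L}
M → miss, evict V, frames {E,L,M}
L → hit
Q → miss, evict M, frames {E,L,Q}
M → miss, evict Q, frames {E,L,M}
L → hit
Q → miss, evict M, frames {E,L,Q}
L → hit
Q → hit
L → hit
Hits: 6.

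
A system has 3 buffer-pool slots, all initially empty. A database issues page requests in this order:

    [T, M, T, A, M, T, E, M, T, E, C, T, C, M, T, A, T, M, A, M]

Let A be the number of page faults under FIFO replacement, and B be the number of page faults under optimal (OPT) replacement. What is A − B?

3

Under FIFO: F F . F . . F . F . F . . F . F F . . . → 9 faults.
Under OPT: F F . F . . F . . . F . . . . F . . . . → 6 faults.
A − B = 9 − 6 = 3.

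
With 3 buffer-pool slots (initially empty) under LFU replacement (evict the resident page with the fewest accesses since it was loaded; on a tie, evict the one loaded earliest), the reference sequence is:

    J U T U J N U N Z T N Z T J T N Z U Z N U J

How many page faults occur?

12

J -> miss, frames (J)
U -> miss, frames (J U)
T -> miss, frames (J U T)
U -> hit
J -> hit
N -> miss, evict T, frames (J U N)
U -> hit
N -> hit
Z -> miss, evict J, frames (U N Z)
T -> miss, evict Z, frames (U N T)
N -> hit
Z -> miss, evict T, frames (U N Z)
T -> miss, evict Z, frames (U N T)
J -> miss, evict T, frames (U N J)
T -> miss, evict J, frames (U N T)
N -> hit
Z -> miss, evict T, frames (U N Z)
U -> hit
Z -> hit
N -> hit
U -> hit
J -> miss, evict Z, frames (U N J)
Page faults: 12.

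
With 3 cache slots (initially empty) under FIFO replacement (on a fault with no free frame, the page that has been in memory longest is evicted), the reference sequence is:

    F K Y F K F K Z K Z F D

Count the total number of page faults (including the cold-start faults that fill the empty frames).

F → miss, frames {F}
K → miss, frames {F,K}
Y → miss, frames {F,K,Y}
F → hit
K → hit
F → hit
K → hit
Z → miss, evict F, frames {K,Y,Z}
K → hit
Z → hit
F → miss, evict K, frames {Y,Z,F}
D → miss, evict Y, frames {Z,F,D}
Page faults: 6.

6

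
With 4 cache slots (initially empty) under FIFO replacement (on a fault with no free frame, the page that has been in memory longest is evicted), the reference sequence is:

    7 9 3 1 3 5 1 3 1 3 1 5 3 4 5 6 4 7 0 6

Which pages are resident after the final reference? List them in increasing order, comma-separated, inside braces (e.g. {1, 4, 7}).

{0, 4, 6, 7}

7 → miss, frames (7)
9 → miss, frames (7 9)
3 → miss, frames (7 9 3)
1 → miss, frames (7 9 3 1)
3 → hit
5 → miss, evict 7, frames (9 3 1 5)
1 → hit
3 → hit
1 → hit
3 → hit
1 → hit
5 → hit
3 → hit
4 → miss, evict 9, frames (3 1 5 4)
5 → hit
6 → miss, evict 3, frames (1 5 4 6)
4 → hit
7 → miss, evict 1, frames (5 4 6 7)
0 → miss, evict 5, frames (4 6 7 0)
6 → hit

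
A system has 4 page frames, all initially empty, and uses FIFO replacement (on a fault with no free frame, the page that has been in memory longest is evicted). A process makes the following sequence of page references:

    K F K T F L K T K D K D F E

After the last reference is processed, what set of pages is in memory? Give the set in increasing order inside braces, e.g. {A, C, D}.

K → miss, frames (K)
F → miss, frames (K F)
K → hit
T → miss, frames (K F T)
F → hit
L → miss, frames (K F T L)
K → hit
T → hit
K → hit
D → miss, evict K, frames (F T L D)
K → miss, evict F, frames (T L D K)
D → hit
F → miss, evict T, frames (L D K F)
E → miss, evict L, frames (D K F E)

{D, E, F, K}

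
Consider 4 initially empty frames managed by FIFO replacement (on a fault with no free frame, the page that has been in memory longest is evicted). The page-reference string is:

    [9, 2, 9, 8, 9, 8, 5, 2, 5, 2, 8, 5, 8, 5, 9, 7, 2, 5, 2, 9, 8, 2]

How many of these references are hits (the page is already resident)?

9 → fault, frames {9}
2 → fault, frames {9,2}
9 → hit
8 → fault, frames {9,2,8}
9 → hit
8 → hit
5 → fault, frames {9,2,8,5}
2 → hit
5 → hit
2 → hit
8 → hit
5 → hit
8 → hit
5 → hit
9 → hit
7 → fault, evict 9, frames {2,8,5,7}
2 → hit
5 → hit
2 → hit
9 → fault, evict 2, frames {8,5,7,9}
8 → hit
2 → fault, evict 8, frames {5,7,9,2}
Hits: 15.

15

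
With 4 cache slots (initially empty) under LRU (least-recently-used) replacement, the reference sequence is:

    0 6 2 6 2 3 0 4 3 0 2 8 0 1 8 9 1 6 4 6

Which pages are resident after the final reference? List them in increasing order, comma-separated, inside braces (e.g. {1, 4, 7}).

{1, 4, 6, 9}

0 → miss, frames {0}
6 → miss, frames {0,6}
2 → miss, frames {0,6,2}
6 → hit
2 → hit
3 → miss, frames {0,6,2,3}
0 → hit
4 → miss, evict 6, frames {2,3,0,4}
3 → hit
0 → hit
2 → hit
8 → miss, evict 4, frames {3,0,2,8}
0 → hit
1 → miss, evict 3, frames {2,8,0,1}
8 → hit
9 → miss, evict 2, frames {0,1,8,9}
1 → hit
6 → miss, evict 0, frames {8,9,1,6}
4 → miss, evict 8, frames {9,1,6,4}
6 → hit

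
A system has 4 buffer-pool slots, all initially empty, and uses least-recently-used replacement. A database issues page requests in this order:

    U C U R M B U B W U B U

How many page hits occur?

U -> miss, frames [U]
C -> miss, frames [U, C]
U -> hit
R -> miss, frames [C, U, R]
M -> miss, frames [C, U, R, M]
B -> miss, evict C, frames [U, R, M, B]
U -> hit
B -> hit
W -> miss, evict R, frames [M, U, B, W]
U -> hit
B -> hit
U -> hit
Hits: 6.

6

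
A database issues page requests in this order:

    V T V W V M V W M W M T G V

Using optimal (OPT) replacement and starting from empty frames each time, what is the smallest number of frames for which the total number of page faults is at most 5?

4

f=1: 14 faults
f=2: 8 faults
f=3: 6 faults
f=4: 5 faults
f=5: 5 faults
Smallest f with faults ≤ 5 is 4.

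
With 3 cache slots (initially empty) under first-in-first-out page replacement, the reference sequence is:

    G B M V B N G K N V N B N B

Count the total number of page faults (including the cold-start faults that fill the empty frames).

10

G -> fault, frames (G)
B -> fault, frames (G B)
M -> fault, frames (G B M)
V -> fault, evict G, frames (B M V)
B -> hit
N -> fault, evict B, frames (M V N)
G -> fault, evict M, frames (V N G)
K -> fault, evict V, frames (N G K)
N -> hit
V -> fault, evict N, frames (G K V)
N -> fault, evict G, frames (K V N)
B -> fault, evict K, frames (V N B)
N -> hit
B -> hit
Page faults: 10.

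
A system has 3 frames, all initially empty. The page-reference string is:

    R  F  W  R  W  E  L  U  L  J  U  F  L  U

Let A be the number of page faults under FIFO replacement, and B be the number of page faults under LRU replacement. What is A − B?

1

Under FIFO: F F F . . F F F . F . F F F → 10 faults.
Under LRU: F F F . . F F F . F . F F . → 9 faults.
A − B = 10 − 9 = 1.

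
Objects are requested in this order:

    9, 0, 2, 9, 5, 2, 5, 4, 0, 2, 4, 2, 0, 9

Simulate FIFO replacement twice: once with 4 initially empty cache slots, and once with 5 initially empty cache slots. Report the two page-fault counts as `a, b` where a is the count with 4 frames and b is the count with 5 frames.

6, 5

4 frames: F F F . F . . F . . . . . F → 6 faults.
5 frames: F F F . F . . F . . . . . . → 5 faults.
5 < 6: adding a frame reduced faults, as is typical.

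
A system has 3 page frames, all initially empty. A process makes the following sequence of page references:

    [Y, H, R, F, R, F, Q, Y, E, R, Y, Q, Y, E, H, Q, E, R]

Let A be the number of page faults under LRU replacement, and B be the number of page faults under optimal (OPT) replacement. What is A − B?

4

Under LRU: F F F F . . F F F F . F . F F F . F → 13 faults.
Under OPT: F F F F . . F . F . . F . . F . . F → 9 faults.
A − B = 13 − 9 = 4.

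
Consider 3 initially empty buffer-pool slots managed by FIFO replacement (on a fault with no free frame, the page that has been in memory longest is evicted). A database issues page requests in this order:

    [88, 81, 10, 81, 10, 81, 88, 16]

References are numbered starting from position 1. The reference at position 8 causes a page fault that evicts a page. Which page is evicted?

88

pos 1: 88: miss, frames {88}
pos 2: 81: miss, frames {88,81}
pos 3: 10: miss, frames {88,81,10}
pos 4: 81: hit
pos 5: 10: hit
pos 6: 81: hit
pos 7: 88: hit
pos 8: 16: miss, evict 88, frames {81,10,16}
At position 8, page 88 is evicted.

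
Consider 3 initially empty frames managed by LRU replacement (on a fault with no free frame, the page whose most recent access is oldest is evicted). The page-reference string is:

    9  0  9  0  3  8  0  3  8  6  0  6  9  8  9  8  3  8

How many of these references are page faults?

9 → fault, frames (9)
0 → fault, frames (9 0)
9 → hit
0 → hit
3 → fault, frames (9 0 3)
8 → fault, evict 9, frames (0 3 8)
0 → hit
3 → hit
8 → hit
6 → fault, evict 0, frames (3 8 6)
0 → fault, evict 3, frames (8 6 0)
6 → hit
9 → fault, evict 8, frames (0 6 9)
8 → fault, evict 0, frames (6 9 8)
9 → hit
8 → hit
3 → fault, evict 6, frames (9 8 3)
8 → hit
Page faults: 9.

9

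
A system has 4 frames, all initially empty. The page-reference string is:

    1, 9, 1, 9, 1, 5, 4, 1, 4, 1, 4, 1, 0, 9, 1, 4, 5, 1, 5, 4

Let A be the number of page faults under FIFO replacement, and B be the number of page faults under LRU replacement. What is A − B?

Under FIFO: F F . . . F F . . . . . F . F . . . . . → 6 faults.
Under LRU: F F . . . F F . . . . . F F . . F . . . → 7 faults.
A − B = 6 − 7 = -1.

-1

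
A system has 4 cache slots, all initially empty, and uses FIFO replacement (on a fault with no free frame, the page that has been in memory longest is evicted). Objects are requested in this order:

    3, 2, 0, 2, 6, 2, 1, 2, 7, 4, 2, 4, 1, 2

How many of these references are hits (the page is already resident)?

6

3 -> fault, frames {3}
2 -> fault, frames {3,2}
0 -> fault, frames {3,2,0}
2 -> hit
6 -> fault, frames {3,2,0,6}
2 -> hit
1 -> fault, evict 3, frames {2,0,6,1}
2 -> hit
7 -> fault, evict 2, frames {0,6,1,7}
4 -> fault, evict 0, frames {6,1,7,4}
2 -> fault, evict 6, frames {1,7,4,2}
4 -> hit
1 -> hit
2 -> hit
Hits: 6.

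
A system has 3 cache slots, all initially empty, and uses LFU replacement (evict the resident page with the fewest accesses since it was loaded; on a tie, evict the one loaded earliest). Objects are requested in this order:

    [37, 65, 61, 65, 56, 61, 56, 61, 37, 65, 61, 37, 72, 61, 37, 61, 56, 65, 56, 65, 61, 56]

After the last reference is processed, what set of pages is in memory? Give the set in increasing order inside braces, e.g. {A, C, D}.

{56, 61, 65}

37 -> miss, frames (37)
65 -> miss, frames (37 65)
61 -> miss, frames (37 65 61)
65 -> hit
56 -> miss, evict 37, frames (65 61 56)
61 -> hit
56 -> hit
61 -> hit
37 -> miss, evict 65, frames (61 56 37)
65 -> miss, evict 37, frames (61 56 65)
61 -> hit
37 -> miss, evict 65, frames (61 56 37)
72 -> miss, evict 37, frames (61 56 72)
61 -> hit
37 -> miss, evict 72, frames (61 56 37)
61 -> hit
56 -> hit
65 -> miss, evict 37, frames (61 56 65)
56 -> hit
65 -> hit
61 -> hit
56 -> hit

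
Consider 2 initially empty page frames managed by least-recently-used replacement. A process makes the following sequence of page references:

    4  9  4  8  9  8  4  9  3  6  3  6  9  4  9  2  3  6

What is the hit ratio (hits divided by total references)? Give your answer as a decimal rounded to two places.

4 → miss, frames {4}
9 → miss, frames {4,9}
4 → hit
8 → miss, evict 9, frames {4,8}
9 → miss, evict 4, frames {8,9}
8 → hit
4 → miss, evict 9, frames {8,4}
9 → miss, evict 8, frames {4,9}
3 → miss, evict 4, frames {9,3}
6 → miss, evict 9, frames {3,6}
3 → hit
6 → hit
9 → miss, evict 3, frames {6,9}
4 → miss, evict 6, frames {9,4}
9 → hit
2 → miss, evict 4, frames {9,2}
3 → miss, evict 9, frames {2,3}
6 → miss, evict 2, frames {3,6}
Hits: 5 of 18 references → 5/18 = 0.2778.

0.28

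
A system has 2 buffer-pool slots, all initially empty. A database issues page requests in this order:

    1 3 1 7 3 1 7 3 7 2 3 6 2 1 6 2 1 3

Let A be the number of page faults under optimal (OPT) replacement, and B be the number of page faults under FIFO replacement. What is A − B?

-5

Under OPT: F F . F . F . F . F . F . F . F . F → 10 faults.
Under FIFO: F F . F . F . F F F F F F F F F F F → 15 faults.
A − B = 10 − 15 = -5.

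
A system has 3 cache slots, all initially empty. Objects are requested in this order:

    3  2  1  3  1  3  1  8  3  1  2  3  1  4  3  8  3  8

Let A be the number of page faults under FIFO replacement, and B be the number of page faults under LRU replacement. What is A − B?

Under FIFO: F F F . . . . F F . F . F F F F . . → 10 faults.
Under LRU: F F F . . . . F . . F . . F . F . . → 7 faults.
A − B = 10 − 7 = 3.

3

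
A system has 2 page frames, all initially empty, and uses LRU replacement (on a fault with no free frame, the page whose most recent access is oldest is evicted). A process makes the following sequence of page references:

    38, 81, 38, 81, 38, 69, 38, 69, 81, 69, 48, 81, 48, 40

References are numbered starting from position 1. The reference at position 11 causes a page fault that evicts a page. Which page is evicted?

pos 1: 38: fault, frames {38}
pos 2: 81: fault, frames {38,81}
pos 3: 38: hit
pos 4: 81: hit
pos 5: 38: hit
pos 6: 69: fault, evict 81, frames {38,69}
pos 7: 38: hit
pos 8: 69: hit
pos 9: 81: fault, evict 38, frames {69,81}
pos 10: 69: hit
pos 11: 48: fault, evict 81, frames {69,48}
At position 11, page 81 is evicted.

81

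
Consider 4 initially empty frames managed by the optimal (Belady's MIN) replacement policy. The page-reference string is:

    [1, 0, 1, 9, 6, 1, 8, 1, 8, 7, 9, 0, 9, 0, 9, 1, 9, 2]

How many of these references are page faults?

1 -> miss, frames {1}
0 -> miss, frames {1,0}
1 -> hit
9 -> miss, frames {1,0,9}
6 -> miss, frames {1,0,9,6}
1 -> hit
8 -> miss, evict 6, frames {1,0,9,8}
1 -> hit
8 -> hit
7 -> miss, evict 8, frames {1,0,9,7}
9 -> hit
0 -> hit
9 -> hit
0 -> hit
9 -> hit
1 -> hit
9 -> hit
2 -> miss, evict 7, frames {1,0,9,2}
Page faults: 7.

7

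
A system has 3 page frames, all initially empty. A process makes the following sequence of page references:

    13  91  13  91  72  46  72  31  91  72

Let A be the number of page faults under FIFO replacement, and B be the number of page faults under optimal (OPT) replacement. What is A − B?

2

Under FIFO: F F . . F F . F F F → 7 faults.
Under OPT: F F . . F F . F . . → 5 faults.
A − B = 7 − 5 = 2.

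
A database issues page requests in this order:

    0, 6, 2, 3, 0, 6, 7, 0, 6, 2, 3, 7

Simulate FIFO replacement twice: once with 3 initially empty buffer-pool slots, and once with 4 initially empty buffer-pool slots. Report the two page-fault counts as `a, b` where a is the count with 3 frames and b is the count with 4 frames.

9, 10

3 frames: F F F F F F F . . F F . → 9 faults.
4 frames: F F F F . . F F F F F F → 10 faults.
10 > 9: adding a frame increased faults — Belady's anomaly.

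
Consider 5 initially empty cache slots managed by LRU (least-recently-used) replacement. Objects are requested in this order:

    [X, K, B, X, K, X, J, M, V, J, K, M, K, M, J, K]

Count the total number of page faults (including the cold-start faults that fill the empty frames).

6

X: fault, frames {X}
K: fault, frames {X,K}
B: fault, frames {X,K,B}
X: hit
K: hit
X: hit
J: fault, frames {B,K,X,J}
M: fault, frames {B,K,X,J,M}
V: fault, evict B, frames {K,X,J,M,V}
J: hit
K: hit
M: hit
K: hit
M: hit
J: hit
K: hit
Page faults: 6.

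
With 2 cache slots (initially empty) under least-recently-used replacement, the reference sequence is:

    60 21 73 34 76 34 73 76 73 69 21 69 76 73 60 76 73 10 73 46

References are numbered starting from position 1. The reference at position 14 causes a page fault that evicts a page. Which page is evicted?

69

pos 1: 60 -> miss, frames {60}
pos 2: 21 -> miss, frames {60,21}
pos 3: 73 -> miss, evict 60, frames {21,73}
pos 4: 34 -> miss, evict 21, frames {73,34}
pos 5: 76 -> miss, evict 73, frames {34,76}
pos 6: 34 -> hit
pos 7: 73 -> miss, evict 76, frames {34,73}
pos 8: 76 -> miss, evict 34, frames {73,76}
pos 9: 73 -> hit
pos 10: 69 -> miss, evict 76, frames {73,69}
pos 11: 21 -> miss, evict 73, frames {69,21}
pos 12: 69 -> hit
pos 13: 76 -> miss, evict 21, frames {69,76}
pos 14: 73 -> miss, evict 69, frames {76,73}
At position 14, page 69 is evicted.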